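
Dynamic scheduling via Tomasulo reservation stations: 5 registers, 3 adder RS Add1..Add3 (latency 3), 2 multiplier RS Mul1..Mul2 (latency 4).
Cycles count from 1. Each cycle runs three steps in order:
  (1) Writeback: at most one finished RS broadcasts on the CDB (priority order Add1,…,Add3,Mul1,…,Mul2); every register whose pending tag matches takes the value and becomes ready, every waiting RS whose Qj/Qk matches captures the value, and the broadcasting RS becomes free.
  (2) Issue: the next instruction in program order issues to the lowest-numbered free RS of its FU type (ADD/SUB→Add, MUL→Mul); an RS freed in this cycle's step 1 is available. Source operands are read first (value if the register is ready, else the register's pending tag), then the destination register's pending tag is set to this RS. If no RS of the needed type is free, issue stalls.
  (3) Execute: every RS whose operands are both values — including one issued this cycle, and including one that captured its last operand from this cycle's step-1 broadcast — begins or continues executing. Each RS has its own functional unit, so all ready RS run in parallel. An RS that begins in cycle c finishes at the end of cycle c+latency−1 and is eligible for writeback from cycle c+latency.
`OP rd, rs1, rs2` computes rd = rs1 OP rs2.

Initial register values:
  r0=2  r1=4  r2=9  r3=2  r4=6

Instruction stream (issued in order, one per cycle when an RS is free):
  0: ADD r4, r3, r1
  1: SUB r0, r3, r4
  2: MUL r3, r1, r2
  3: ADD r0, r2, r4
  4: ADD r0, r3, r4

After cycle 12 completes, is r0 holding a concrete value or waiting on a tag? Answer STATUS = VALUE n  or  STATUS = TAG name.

STATUS = VALUE 42

cycle 1: issue ADD r4<-Add1 // r0:2,r1:4,r2:9,r3:2,r4:Add1
cycle 2: issue SUB r0<-Add2 // r0:Add2,r1:4,r2:9,r3:2,r4:Add1
cycle 3: issue MUL r3<-Mul1 // r0:Add2,r1:4,r2:9,r3:Mul1,r4:Add1
cycle 4: CDB Add1=6; issue ADD r0<-Add1 // r0:Add1,r1:4,r2:9,r3:Mul1,r4:6
cycle 5: issue ADD r0<-Add3 // r0:Add3,r1:4,r2:9,r3:Mul1,r4:6
cycle 6: - // r0:Add3,r1:4,r2:9,r3:Mul1,r4:6
cycle 7: CDB Add1=15 // r0:Add3,r1:4,r2:9,r3:Mul1,r4:6
cycle 8: CDB Add2=-4 // r0:Add3,r1:4,r2:9,r3:Mul1,r4:6
cycle 9: CDB Mul1=36 // r0:Add3,r1:4,r2:9,r3:36,r4:6
cycle 10: - // r0:Add3,r1:4,r2:9,r3:36,r4:6
cycle 11: - // r0:Add3,r1:4,r2:9,r3:36,r4:6
cycle 12: CDB Add3=42 // r0:42,r1:4,r2:9,r3:36,r4:6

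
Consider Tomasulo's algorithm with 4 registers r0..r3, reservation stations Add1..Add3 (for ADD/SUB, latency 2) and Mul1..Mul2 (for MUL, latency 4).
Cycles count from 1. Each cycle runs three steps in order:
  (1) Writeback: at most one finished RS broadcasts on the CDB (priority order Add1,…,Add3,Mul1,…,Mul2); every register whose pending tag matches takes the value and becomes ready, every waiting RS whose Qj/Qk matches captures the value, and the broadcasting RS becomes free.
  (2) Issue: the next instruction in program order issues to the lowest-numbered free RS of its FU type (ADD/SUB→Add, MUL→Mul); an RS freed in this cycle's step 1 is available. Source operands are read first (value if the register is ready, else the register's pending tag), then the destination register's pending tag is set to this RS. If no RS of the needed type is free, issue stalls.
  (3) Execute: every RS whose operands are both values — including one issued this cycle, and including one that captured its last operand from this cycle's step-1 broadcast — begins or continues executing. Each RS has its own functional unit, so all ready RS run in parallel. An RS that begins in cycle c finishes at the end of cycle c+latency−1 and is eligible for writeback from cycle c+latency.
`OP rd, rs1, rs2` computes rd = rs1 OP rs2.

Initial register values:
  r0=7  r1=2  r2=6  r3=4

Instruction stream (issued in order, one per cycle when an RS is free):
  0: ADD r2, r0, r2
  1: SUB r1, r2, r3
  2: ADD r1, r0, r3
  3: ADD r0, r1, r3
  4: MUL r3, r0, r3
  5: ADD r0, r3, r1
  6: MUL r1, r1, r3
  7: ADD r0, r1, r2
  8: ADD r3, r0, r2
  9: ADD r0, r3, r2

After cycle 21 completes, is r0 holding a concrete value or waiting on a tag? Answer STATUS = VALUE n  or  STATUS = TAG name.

c1: issue ADD r2<-Add1 | r0:7,r1:2,r2:Add1,r3:4
c2: issue SUB r1<-Add2 | r0:7,r1:Add2,r2:Add1,r3:4
c3: CDB Add1=13; issue ADD r1<-Add1 | r0:7,r1:Add1,r2:13,r3:4
c4: issue ADD r0<-Add3 | r0:Add3,r1:Add1,r2:13,r3:4
c5: CDB Add1=11; issue MUL r3<-Mul1 | r0:Add3,r1:11,r2:13,r3:Mul1
c6: CDB Add2=9; issue ADD r0<-Add1 | r0:Add1,r1:11,r2:13,r3:Mul1
c7: CDB Add3=15; issue MUL r1<-Mul2 | r0:Add1,r1:Mul2,r2:13,r3:Mul1
c8: issue ADD r0<-Add2 | r0:Add2,r1:Mul2,r2:13,r3:Mul1
c9: issue ADD r3<-Add3 | r0:Add2,r1:Mul2,r2:13,r3:Add3
c10: stall | r0:Add2,r1:Mul2,r2:13,r3:Add3
c11: CDB Mul1=60; stall | r0:Add2,r1:Mul2,r2:13,r3:Add3
c12: stall | r0:Add2,r1:Mul2,r2:13,r3:Add3
c13: CDB Add1=71; issue ADD r0<-Add1 | r0:Add1,r1:Mul2,r2:13,r3:Add3
c14: - | r0:Add1,r1:Mul2,r2:13,r3:Add3
c15: CDB Mul2=660 | r0:Add1,r1:660,r2:13,r3:Add3
c16: - | r0:Add1,r1:660,r2:13,r3:Add3
c17: CDB Add2=673 | r0:Add1,r1:660,r2:13,r3:Add3
c18: - | r0:Add1,r1:660,r2:13,r3:Add3
c19: CDB Add3=686 | r0:Add1,r1:660,r2:13,r3:686
c20: - | r0:Add1,r1:660,r2:13,r3:686
c21: CDB Add1=699 | r0:699,r1:660,r2:13,r3:686

STATUS = VALUE 699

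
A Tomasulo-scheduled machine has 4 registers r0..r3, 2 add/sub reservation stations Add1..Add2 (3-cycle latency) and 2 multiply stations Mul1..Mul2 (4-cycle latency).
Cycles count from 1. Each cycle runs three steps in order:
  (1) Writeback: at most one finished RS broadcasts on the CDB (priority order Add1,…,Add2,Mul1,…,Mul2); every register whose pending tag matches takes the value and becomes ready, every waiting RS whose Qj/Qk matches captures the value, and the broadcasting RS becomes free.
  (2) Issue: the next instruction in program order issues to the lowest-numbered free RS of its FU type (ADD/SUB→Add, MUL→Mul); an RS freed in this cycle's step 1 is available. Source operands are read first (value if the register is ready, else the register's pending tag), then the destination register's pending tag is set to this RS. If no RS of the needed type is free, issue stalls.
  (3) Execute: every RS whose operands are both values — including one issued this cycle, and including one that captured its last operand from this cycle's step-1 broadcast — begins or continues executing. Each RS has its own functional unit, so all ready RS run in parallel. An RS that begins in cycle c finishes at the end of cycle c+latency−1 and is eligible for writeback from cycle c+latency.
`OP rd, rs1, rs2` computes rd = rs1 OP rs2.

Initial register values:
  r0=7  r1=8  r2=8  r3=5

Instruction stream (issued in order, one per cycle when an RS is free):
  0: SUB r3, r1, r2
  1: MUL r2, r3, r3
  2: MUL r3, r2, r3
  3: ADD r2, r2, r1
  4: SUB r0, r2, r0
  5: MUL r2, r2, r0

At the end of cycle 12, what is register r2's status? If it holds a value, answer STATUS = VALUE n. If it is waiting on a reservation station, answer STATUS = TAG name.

  c1: issue SUB r3<-Add1  regs: r0:7,r1:8,r2:8,r3:Add1
  c2: issue MUL r2<-Mul1  regs: r0:7,r1:8,r2:Mul1,r3:Add1
  c3: issue MUL r3<-Mul2  regs: r0:7,r1:8,r2:Mul1,r3:Mul2
  c4: CDB Add1=0; issue ADD r2<-Add1  regs: r0:7,r1:8,r2:Add1,r3:Mul2
  c5: issue SUB r0<-Add2  regs: r0:Add2,r1:8,r2:Add1,r3:Mul2
  c6: stall  regs: r0:Add2,r1:8,r2:Add1,r3:Mul2
  c7: stall  regs: r0:Add2,r1:8,r2:Add1,r3:Mul2
  c8: CDB Mul1=0; issue MUL r2<-Mul1  regs: r0:Add2,r1:8,r2:Mul1,r3:Mul2
  c9: -  regs: r0:Add2,r1:8,r2:Mul1,r3:Mul2
  c10: -  regs: r0:Add2,r1:8,r2:Mul1,r3:Mul2
  c11: CDB Add1=8  regs: r0:Add2,r1:8,r2:Mul1,r3:Mul2
  c12: CDB Mul2=0  regs: r0:Add2,r1:8,r2:Mul1,r3:0

STATUS = TAG Mul1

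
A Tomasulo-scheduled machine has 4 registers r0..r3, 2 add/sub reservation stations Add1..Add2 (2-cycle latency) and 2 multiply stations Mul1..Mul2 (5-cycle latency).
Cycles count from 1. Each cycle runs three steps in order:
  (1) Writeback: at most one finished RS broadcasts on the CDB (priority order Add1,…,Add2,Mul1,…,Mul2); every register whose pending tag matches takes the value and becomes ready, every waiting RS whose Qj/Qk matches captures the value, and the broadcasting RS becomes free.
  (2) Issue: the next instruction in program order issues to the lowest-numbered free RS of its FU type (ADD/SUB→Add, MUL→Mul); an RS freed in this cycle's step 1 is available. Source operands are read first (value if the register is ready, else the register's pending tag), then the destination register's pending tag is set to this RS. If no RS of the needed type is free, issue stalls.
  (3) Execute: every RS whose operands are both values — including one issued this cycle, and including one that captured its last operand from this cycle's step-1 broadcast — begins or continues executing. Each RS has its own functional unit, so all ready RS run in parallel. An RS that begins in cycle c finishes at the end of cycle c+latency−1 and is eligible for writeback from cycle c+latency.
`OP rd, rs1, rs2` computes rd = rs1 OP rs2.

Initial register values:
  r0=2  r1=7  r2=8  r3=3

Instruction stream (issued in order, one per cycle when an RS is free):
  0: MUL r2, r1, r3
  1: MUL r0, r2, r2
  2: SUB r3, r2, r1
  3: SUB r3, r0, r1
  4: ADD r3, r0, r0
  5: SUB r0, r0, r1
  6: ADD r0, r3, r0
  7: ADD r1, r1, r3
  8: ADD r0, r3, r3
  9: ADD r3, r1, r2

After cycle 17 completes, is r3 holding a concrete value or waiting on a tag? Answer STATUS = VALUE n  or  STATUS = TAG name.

STATUS = VALUE 882

  c1: issue MUL r2<-Mul1  regs: r0:2,r1:7,r2:Mul1,r3:3
  c2: issue MUL r0<-Mul2  regs: r0:Mul2,r1:7,r2:Mul1,r3:3
  c3: issue SUB r3<-Add1  regs: r0:Mul2,r1:7,r2:Mul1,r3:Add1
  c4: issue SUB r3<-Add2  regs: r0:Mul2,r1:7,r2:Mul1,r3:Add2
  c5: stall  regs: r0:Mul2,r1:7,r2:Mul1,r3:Add2
  c6: CDB Mul1=21; stall  regs: r0:Mul2,r1:7,r2:21,r3:Add2
  c7: stall  regs: r0:Mul2,r1:7,r2:21,r3:Add2
  c8: CDB Add1=14; issue ADD r3<-Add1  regs: r0:Mul2,r1:7,r2:21,r3:Add1
  c9: stall  regs: r0:Mul2,r1:7,r2:21,r3:Add1
  c10: stall  regs: r0:Mul2,r1:7,r2:21,r3:Add1
  c11: CDB Mul2=441; stall  regs: r0:441,r1:7,r2:21,r3:Add1
  c12: stall  regs: r0:441,r1:7,r2:21,r3:Add1
  c13: CDB Add1=882; issue SUB r0<-Add1  regs: r0:Add1,r1:7,r2:21,r3:882
  c14: CDB Add2=434; issue ADD r0<-Add2  regs: r0:Add2,r1:7,r2:21,r3:882
  c15: CDB Add1=434; issue ADD r1<-Add1  regs: r0:Add2,r1:Add1,r2:21,r3:882
  c16: stall  regs: r0:Add2,r1:Add1,r2:21,r3:882
  c17: CDB Add1=889; issue ADD r0<-Add1  regs: r0:Add1,r1:889,r2:21,r3:882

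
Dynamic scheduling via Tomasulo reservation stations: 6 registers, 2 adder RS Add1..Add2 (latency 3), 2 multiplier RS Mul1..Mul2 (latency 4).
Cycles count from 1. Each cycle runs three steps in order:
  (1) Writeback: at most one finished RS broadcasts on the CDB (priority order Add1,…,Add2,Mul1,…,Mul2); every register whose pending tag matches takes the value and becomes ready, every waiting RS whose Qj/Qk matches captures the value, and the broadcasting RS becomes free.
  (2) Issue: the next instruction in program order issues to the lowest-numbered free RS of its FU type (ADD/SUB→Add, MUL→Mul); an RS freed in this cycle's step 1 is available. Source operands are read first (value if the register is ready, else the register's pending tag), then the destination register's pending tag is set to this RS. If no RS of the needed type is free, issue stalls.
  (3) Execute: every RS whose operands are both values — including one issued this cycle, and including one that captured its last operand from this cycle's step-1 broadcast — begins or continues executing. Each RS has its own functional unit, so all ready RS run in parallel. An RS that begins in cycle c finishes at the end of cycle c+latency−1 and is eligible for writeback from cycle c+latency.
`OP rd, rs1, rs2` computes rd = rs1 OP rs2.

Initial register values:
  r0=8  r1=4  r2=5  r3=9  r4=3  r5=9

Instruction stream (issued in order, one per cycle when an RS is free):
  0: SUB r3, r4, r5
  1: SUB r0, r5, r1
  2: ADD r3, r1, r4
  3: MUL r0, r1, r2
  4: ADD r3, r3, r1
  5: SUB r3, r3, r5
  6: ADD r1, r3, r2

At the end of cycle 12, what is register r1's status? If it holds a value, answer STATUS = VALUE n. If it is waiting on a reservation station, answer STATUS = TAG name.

STATUS = TAG Add2

  c1: issue SUB r3<-Add1  regs: r0:8,r1:4,r2:5,r3:Add1,r4:3,r5:9
  c2: issue SUB r0<-Add2  regs: r0:Add2,r1:4,r2:5,r3:Add1,r4:3,r5:9
  c3: stall  regs: r0:Add2,r1:4,r2:5,r3:Add1,r4:3,r5:9
  c4: CDB Add1=-6; issue ADD r3<-Add1  regs: r0:Add2,r1:4,r2:5,r3:Add1,r4:3,r5:9
  c5: CDB Add2=5; issue MUL r0<-Mul1  regs: r0:Mul1,r1:4,r2:5,r3:Add1,r4:3,r5:9
  c6: issue ADD r3<-Add2  regs: r0:Mul1,r1:4,r2:5,r3:Add2,r4:3,r5:9
  c7: CDB Add1=7; issue SUB r3<-Add1  regs: r0:Mul1,r1:4,r2:5,r3:Add1,r4:3,r5:9
  c8: stall  regs: r0:Mul1,r1:4,r2:5,r3:Add1,r4:3,r5:9
  c9: CDB Mul1=20; stall  regs: r0:20,r1:4,r2:5,r3:Add1,r4:3,r5:9
  c10: CDB Add2=11; issue ADD r1<-Add2  regs: r0:20,r1:Add2,r2:5,r3:Add1,r4:3,r5:9
  c11: -  regs: r0:20,r1:Add2,r2:5,r3:Add1,r4:3,r5:9
  c12: -  regs: r0:20,r1:Add2,r2:5,r3:Add1,r4:3,r5:9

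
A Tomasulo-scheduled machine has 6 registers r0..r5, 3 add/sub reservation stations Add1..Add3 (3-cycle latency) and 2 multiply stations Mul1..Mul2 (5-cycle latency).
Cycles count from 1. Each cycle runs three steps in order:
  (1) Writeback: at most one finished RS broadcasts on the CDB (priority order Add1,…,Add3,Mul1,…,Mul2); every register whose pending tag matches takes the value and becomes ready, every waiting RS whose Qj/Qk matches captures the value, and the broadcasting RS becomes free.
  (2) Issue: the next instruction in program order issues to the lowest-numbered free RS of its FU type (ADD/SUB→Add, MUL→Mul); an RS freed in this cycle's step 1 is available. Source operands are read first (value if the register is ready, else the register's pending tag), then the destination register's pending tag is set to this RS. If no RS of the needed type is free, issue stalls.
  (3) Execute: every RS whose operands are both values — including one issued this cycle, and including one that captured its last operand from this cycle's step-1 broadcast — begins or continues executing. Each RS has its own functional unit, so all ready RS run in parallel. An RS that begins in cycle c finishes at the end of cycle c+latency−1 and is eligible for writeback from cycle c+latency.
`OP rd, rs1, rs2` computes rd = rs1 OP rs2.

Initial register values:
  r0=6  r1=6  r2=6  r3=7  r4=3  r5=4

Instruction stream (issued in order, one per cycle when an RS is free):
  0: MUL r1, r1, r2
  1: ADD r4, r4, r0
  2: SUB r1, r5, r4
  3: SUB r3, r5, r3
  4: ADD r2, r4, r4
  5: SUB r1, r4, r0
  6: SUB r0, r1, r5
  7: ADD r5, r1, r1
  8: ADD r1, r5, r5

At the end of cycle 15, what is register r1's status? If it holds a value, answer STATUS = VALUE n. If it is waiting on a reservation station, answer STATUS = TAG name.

cycle 1: issue MUL r1<-Mul1 // r0:6,r1:Mul1,r2:6,r3:7,r4:3,r5:4
cycle 2: issue ADD r4<-Add1 // r0:6,r1:Mul1,r2:6,r3:7,r4:Add1,r5:4
cycle 3: issue SUB r1<-Add2 // r0:6,r1:Add2,r2:6,r3:7,r4:Add1,r5:4
cycle 4: issue SUB r3<-Add3 // r0:6,r1:Add2,r2:6,r3:Add3,r4:Add1,r5:4
cycle 5: CDB Add1=9; issue ADD r2<-Add1 // r0:6,r1:Add2,r2:Add1,r3:Add3,r4:9,r5:4
cycle 6: CDB Mul1=36; stall // r0:6,r1:Add2,r2:Add1,r3:Add3,r4:9,r5:4
cycle 7: CDB Add3=-3; issue SUB r1<-Add3 // r0:6,r1:Add3,r2:Add1,r3:-3,r4:9,r5:4
cycle 8: CDB Add1=18; issue SUB r0<-Add1 // r0:Add1,r1:Add3,r2:18,r3:-3,r4:9,r5:4
cycle 9: CDB Add2=-5; issue ADD r5<-Add2 // r0:Add1,r1:Add3,r2:18,r3:-3,r4:9,r5:Add2
cycle 10: CDB Add3=3; issue ADD r1<-Add3 // r0:Add1,r1:Add3,r2:18,r3:-3,r4:9,r5:Add2
cycle 11: - // r0:Add1,r1:Add3,r2:18,r3:-3,r4:9,r5:Add2
cycle 12: - // r0:Add1,r1:Add3,r2:18,r3:-3,r4:9,r5:Add2
cycle 13: CDB Add1=-1 // r0:-1,r1:Add3,r2:18,r3:-3,r4:9,r5:Add2
cycle 14: CDB Add2=6 // r0:-1,r1:Add3,r2:18,r3:-3,r4:9,r5:6
cycle 15: - // r0:-1,r1:Add3,r2:18,r3:-3,r4:9,r5:6

STATUS = TAG Add3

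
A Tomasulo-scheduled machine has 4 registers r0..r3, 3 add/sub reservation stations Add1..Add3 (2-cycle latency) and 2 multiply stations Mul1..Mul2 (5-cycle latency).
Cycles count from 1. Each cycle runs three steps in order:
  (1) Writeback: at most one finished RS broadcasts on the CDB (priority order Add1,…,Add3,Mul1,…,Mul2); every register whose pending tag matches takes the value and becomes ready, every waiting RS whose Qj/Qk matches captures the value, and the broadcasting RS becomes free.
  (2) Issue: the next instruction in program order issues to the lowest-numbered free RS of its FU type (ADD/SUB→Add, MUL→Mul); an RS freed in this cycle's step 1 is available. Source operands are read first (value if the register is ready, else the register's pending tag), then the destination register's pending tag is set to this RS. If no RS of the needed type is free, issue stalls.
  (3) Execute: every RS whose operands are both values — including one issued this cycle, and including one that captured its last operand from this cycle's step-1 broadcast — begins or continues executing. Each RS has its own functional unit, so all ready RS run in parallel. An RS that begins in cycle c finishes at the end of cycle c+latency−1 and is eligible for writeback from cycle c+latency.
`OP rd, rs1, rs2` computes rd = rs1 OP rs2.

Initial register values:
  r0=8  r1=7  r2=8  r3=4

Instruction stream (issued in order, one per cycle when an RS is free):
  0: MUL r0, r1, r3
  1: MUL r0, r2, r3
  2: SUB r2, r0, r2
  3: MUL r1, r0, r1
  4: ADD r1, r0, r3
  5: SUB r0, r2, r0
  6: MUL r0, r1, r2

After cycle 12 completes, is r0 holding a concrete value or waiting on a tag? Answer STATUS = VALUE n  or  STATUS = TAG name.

STATUS = TAG Mul2

c1: issue MUL r0<-Mul1 | r0:Mul1,r1:7,r2:8,r3:4
c2: issue MUL r0<-Mul2 | r0:Mul2,r1:7,r2:8,r3:4
c3: issue SUB r2<-Add1 | r0:Mul2,r1:7,r2:Add1,r3:4
c4: stall | r0:Mul2,r1:7,r2:Add1,r3:4
c5: stall | r0:Mul2,r1:7,r2:Add1,r3:4
c6: CDB Mul1=28; issue MUL r1<-Mul1 | r0:Mul2,r1:Mul1,r2:Add1,r3:4
c7: CDB Mul2=32; issue ADD r1<-Add2 | r0:32,r1:Add2,r2:Add1,r3:4
c8: issue SUB r0<-Add3 | r0:Add3,r1:Add2,r2:Add1,r3:4
c9: CDB Add1=24; issue MUL r0<-Mul2 | r0:Mul2,r1:Add2,r2:24,r3:4
c10: CDB Add2=36 | r0:Mul2,r1:36,r2:24,r3:4
c11: CDB Add3=-8 | r0:Mul2,r1:36,r2:24,r3:4
c12: CDB Mul1=224 | r0:Mul2,r1:36,r2:24,r3:4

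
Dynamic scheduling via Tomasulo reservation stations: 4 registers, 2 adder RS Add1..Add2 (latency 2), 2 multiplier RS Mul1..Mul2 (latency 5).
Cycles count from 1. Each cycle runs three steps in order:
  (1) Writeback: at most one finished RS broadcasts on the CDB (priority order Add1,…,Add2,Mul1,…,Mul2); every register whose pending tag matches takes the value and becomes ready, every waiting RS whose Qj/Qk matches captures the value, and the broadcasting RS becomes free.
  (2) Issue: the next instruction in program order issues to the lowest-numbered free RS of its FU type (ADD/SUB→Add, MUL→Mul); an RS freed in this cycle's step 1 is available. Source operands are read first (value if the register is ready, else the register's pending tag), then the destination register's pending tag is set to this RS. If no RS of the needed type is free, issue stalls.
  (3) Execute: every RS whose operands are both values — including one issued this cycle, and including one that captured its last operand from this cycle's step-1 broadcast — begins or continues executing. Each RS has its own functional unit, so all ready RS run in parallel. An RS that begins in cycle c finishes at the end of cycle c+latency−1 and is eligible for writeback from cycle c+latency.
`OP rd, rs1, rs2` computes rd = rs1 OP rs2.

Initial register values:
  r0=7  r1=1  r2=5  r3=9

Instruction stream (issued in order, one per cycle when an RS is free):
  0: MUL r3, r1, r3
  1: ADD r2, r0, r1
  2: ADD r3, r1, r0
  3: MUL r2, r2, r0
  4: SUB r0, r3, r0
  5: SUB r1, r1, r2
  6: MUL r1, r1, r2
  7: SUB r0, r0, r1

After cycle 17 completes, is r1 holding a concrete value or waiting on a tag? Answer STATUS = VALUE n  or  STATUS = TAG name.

cycle 1: issue MUL r3<-Mul1 // r0:7,r1:1,r2:5,r3:Mul1
cycle 2: issue ADD r2<-Add1 // r0:7,r1:1,r2:Add1,r3:Mul1
cycle 3: issue ADD r3<-Add2 // r0:7,r1:1,r2:Add1,r3:Add2
cycle 4: CDB Add1=8; issue MUL r2<-Mul2 // r0:7,r1:1,r2:Mul2,r3:Add2
cycle 5: CDB Add2=8; issue SUB r0<-Add1 // r0:Add1,r1:1,r2:Mul2,r3:8
cycle 6: CDB Mul1=9; issue SUB r1<-Add2 // r0:Add1,r1:Add2,r2:Mul2,r3:8
cycle 7: CDB Add1=1; issue MUL r1<-Mul1 // r0:1,r1:Mul1,r2:Mul2,r3:8
cycle 8: issue SUB r0<-Add1 // r0:Add1,r1:Mul1,r2:Mul2,r3:8
cycle 9: CDB Mul2=56 // r0:Add1,r1:Mul1,r2:56,r3:8
cycle 10: - // r0:Add1,r1:Mul1,r2:56,r3:8
cycle 11: CDB Add2=-55 // r0:Add1,r1:Mul1,r2:56,r3:8
cycle 12: - // r0:Add1,r1:Mul1,r2:56,r3:8
cycle 13: - // r0:Add1,r1:Mul1,r2:56,r3:8
cycle 14: - // r0:Add1,r1:Mul1,r2:56,r3:8
cycle 15: - // r0:Add1,r1:Mul1,r2:56,r3:8
cycle 16: CDB Mul1=-3080 // r0:Add1,r1:-3080,r2:56,r3:8
cycle 17: - // r0:Add1,r1:-3080,r2:56,r3:8

STATUS = VALUE -3080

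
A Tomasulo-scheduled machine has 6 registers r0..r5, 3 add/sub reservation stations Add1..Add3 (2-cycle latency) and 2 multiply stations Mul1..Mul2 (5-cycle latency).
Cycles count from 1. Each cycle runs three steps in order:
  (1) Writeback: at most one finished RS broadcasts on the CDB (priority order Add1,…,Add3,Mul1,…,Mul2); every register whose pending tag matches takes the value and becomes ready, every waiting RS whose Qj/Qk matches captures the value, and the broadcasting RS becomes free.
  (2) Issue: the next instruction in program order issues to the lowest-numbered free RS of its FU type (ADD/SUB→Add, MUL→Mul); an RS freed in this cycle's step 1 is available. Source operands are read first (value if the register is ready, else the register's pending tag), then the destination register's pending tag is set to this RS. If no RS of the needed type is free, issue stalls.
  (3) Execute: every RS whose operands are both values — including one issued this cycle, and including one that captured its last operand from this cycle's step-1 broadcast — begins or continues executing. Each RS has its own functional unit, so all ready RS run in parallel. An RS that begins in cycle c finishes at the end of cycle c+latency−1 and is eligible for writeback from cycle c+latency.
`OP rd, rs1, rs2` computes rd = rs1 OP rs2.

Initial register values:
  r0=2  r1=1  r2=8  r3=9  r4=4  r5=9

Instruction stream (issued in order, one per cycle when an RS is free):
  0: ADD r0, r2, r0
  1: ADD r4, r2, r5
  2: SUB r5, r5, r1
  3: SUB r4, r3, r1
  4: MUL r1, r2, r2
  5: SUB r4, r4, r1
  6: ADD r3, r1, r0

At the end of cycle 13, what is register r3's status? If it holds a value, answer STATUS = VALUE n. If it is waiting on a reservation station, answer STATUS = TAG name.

c1: issue ADD r0<-Add1 | r0:Add1,r1:1,r2:8,r3:9,r4:4,r5:9
c2: issue ADD r4<-Add2 | r0:Add1,r1:1,r2:8,r3:9,r4:Add2,r5:9
c3: CDB Add1=10; issue SUB r5<-Add1 | r0:10,r1:1,r2:8,r3:9,r4:Add2,r5:Add1
c4: CDB Add2=17; issue SUB r4<-Add2 | r0:10,r1:1,r2:8,r3:9,r4:Add2,r5:Add1
c5: CDB Add1=8; issue MUL r1<-Mul1 | r0:10,r1:Mul1,r2:8,r3:9,r4:Add2,r5:8
c6: CDB Add2=8; issue SUB r4<-Add1 | r0:10,r1:Mul1,r2:8,r3:9,r4:Add1,r5:8
c7: issue ADD r3<-Add2 | r0:10,r1:Mul1,r2:8,r3:Add2,r4:Add1,r5:8
c8: - | r0:10,r1:Mul1,r2:8,r3:Add2,r4:Add1,r5:8
c9: - | r0:10,r1:Mul1,r2:8,r3:Add2,r4:Add1,r5:8
c10: CDB Mul1=64 | r0:10,r1:64,r2:8,r3:Add2,r4:Add1,r5:8
c11: - | r0:10,r1:64,r2:8,r3:Add2,r4:Add1,r5:8
c12: CDB Add1=-56 | r0:10,r1:64,r2:8,r3:Add2,r4:-56,r5:8
c13: CDB Add2=74 | r0:10,r1:64,r2:8,r3:74,r4:-56,r5:8

STATUS = VALUE 74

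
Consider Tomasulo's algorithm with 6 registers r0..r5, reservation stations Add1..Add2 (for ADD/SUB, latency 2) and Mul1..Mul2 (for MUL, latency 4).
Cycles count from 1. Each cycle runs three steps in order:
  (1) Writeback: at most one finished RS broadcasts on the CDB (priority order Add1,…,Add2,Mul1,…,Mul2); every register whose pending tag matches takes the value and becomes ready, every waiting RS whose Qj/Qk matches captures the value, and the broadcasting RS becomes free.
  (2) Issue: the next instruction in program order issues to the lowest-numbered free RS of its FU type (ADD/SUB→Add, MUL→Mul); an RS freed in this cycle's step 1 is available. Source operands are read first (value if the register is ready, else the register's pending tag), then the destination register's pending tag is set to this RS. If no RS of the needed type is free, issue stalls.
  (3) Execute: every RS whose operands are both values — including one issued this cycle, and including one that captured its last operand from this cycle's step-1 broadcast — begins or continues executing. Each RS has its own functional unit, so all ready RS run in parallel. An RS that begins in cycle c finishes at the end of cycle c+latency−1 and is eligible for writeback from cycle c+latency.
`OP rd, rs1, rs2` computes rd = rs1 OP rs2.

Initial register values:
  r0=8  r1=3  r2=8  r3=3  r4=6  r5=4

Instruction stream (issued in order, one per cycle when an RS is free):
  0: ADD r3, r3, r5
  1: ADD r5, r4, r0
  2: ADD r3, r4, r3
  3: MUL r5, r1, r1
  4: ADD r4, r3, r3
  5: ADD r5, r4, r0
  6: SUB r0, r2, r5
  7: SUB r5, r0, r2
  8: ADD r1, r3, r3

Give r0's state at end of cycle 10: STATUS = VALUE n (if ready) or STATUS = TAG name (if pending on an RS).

  c1: issue ADD r3<-Add1  regs: r0:8,r1:3,r2:8,r3:Add1,r4:6,r5:4
  c2: issue ADD r5<-Add2  regs: r0:8,r1:3,r2:8,r3:Add1,r4:6,r5:Add2
  c3: CDB Add1=7; issue ADD r3<-Add1  regs: r0:8,r1:3,r2:8,r3:Add1,r4:6,r5:Add2
  c4: CDB Add2=14; issue MUL r5<-Mul1  regs: r0:8,r1:3,r2:8,r3:Add1,r4:6,r5:Mul1
  c5: CDB Add1=13; issue ADD r4<-Add1  regs: r0:8,r1:3,r2:8,r3:13,r4:Add1,r5:Mul1
  c6: issue ADD r5<-Add2  regs: r0:8,r1:3,r2:8,r3:13,r4:Add1,r5:Add2
  c7: CDB Add1=26; issue SUB r0<-Add1  regs: r0:Add1,r1:3,r2:8,r3:13,r4:26,r5:Add2
  c8: CDB Mul1=9; stall  regs: r0:Add1,r1:3,r2:8,r3:13,r4:26,r5:Add2
  c9: CDB Add2=34; issue SUB r5<-Add2  regs: r0:Add1,r1:3,r2:8,r3:13,r4:26,r5:Add2
  c10: stall  regs: r0:Add1,r1:3,r2:8,r3:13,r4:26,r5:Add2

STATUS = TAG Add1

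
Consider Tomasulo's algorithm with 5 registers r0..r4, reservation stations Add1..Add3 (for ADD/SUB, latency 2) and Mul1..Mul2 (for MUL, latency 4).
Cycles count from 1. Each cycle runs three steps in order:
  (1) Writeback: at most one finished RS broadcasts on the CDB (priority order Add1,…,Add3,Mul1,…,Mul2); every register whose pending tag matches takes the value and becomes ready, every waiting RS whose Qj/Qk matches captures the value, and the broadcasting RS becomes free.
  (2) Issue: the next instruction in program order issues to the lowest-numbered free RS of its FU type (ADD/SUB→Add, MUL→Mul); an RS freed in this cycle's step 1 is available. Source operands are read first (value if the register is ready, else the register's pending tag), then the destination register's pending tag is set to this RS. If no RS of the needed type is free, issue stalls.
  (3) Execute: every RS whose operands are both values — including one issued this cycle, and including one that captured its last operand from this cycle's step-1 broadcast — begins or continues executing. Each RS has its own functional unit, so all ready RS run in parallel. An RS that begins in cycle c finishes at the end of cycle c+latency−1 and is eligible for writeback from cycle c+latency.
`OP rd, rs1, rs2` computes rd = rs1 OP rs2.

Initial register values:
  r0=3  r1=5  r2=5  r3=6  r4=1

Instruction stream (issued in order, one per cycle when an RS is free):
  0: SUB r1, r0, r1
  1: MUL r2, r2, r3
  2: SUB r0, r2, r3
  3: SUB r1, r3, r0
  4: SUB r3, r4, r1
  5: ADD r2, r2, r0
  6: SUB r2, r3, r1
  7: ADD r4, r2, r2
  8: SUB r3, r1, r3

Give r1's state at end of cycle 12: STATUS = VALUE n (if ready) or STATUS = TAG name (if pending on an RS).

STATUS = VALUE -18

  c1: issue SUB r1<-Add1  regs: r0:3,r1:Add1,r2:5,r3:6,r4:1
  c2: issue MUL r2<-Mul1  regs: r0:3,r1:Add1,r2:Mul1,r3:6,r4:1
  c3: CDB Add1=-2; issue SUB r0<-Add1  regs: r0:Add1,r1:-2,r2:Mul1,r3:6,r4:1
  c4: issue SUB r1<-Add2  regs: r0:Add1,r1:Add2,r2:Mul1,r3:6,r4:1
  c5: issue SUB r3<-Add3  regs: r0:Add1,r1:Add2,r2:Mul1,r3:Add3,r4:1
  c6: CDB Mul1=30; stall  regs: r0:Add1,r1:Add2,r2:30,r3:Add3,r4:1
  c7: stall  regs: r0:Add1,r1:Add2,r2:30,r3:Add3,r4:1
  c8: CDB Add1=24; issue ADD r2<-Add1  regs: r0:24,r1:Add2,r2:Add1,r3:Add3,r4:1
  c9: stall  regs: r0:24,r1:Add2,r2:Add1,r3:Add3,r4:1
  c10: CDB Add1=54; issue SUB r2<-Add1  regs: r0:24,r1:Add2,r2:Add1,r3:Add3,r4:1
  c11: CDB Add2=-18; issue ADD r4<-Add2  regs: r0:24,r1:-18,r2:Add1,r3:Add3,r4:Add2
  c12: stall  regs: r0:24,r1:-18,r2:Add1,r3:Add3,r4:Add2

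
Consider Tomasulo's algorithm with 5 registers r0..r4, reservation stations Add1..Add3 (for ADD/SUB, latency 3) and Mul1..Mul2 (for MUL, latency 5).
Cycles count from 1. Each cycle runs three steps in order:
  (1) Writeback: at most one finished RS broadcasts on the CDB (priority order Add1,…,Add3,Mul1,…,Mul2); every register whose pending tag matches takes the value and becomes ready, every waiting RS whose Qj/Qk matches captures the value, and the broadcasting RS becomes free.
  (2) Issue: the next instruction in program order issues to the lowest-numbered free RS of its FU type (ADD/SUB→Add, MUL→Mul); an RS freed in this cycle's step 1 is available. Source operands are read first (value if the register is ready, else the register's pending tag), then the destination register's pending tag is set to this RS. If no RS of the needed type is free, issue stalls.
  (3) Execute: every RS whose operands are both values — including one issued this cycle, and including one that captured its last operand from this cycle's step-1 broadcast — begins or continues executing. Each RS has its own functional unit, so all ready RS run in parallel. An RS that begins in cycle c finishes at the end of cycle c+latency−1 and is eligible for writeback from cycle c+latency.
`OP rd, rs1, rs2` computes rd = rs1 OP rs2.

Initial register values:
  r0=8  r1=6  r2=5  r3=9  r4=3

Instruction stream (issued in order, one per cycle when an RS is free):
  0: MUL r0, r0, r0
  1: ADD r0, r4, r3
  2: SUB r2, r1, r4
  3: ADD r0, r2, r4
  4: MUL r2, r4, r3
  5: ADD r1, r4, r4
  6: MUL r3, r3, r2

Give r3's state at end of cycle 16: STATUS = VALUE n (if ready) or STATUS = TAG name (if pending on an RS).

c1: issue MUL r0<-Mul1 | r0:Mul1,r1:6,r2:5,r3:9,r4:3
c2: issue ADD r0<-Add1 | r0:Add1,r1:6,r2:5,r3:9,r4:3
c3: issue SUB r2<-Add2 | r0:Add1,r1:6,r2:Add2,r3:9,r4:3
c4: issue ADD r0<-Add3 | r0:Add3,r1:6,r2:Add2,r3:9,r4:3
c5: CDB Add1=12; issue MUL r2<-Mul2 | r0:Add3,r1:6,r2:Mul2,r3:9,r4:3
c6: CDB Add2=3; issue ADD r1<-Add1 | r0:Add3,r1:Add1,r2:Mul2,r3:9,r4:3
c7: CDB Mul1=64; issue MUL r3<-Mul1 | r0:Add3,r1:Add1,r2:Mul2,r3:Mul1,r4:3
c8: - | r0:Add3,r1:Add1,r2:Mul2,r3:Mul1,r4:3
c9: CDB Add1=6 | r0:Add3,r1:6,r2:Mul2,r3:Mul1,r4:3
c10: CDB Add3=6 | r0:6,r1:6,r2:Mul2,r3:Mul1,r4:3
c11: CDB Mul2=27 | r0:6,r1:6,r2:27,r3:Mul1,r4:3
c12: - | r0:6,r1:6,r2:27,r3:Mul1,r4:3
c13: - | r0:6,r1:6,r2:27,r3:Mul1,r4:3
c14: - | r0:6,r1:6,r2:27,r3:Mul1,r4:3
c15: - | r0:6,r1:6,r2:27,r3:Mul1,r4:3
c16: CDB Mul1=243 | r0:6,r1:6,r2:27,r3:243,r4:3

STATUS = VALUE 243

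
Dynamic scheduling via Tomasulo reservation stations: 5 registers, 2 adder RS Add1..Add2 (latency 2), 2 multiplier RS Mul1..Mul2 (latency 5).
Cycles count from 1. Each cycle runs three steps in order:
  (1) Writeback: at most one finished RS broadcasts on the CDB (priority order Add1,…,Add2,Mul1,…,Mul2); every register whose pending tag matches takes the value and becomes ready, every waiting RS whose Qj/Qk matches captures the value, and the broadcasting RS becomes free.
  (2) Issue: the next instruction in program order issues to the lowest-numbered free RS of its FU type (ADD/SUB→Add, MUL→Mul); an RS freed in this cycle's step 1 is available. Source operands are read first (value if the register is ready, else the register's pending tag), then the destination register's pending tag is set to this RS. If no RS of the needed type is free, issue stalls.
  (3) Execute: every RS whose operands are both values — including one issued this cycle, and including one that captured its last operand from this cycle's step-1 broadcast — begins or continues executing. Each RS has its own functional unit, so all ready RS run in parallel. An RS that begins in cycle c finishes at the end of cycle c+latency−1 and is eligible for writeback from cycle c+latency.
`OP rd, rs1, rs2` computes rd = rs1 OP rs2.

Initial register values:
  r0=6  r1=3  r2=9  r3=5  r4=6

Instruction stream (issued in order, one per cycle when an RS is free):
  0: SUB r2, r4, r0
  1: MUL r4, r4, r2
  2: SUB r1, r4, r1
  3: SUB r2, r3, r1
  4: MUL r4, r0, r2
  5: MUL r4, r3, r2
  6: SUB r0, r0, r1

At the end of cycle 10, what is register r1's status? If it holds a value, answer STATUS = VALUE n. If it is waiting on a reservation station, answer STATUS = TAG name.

c1: issue SUB r2<-Add1 | r0:6,r1:3,r2:Add1,r3:5,r4:6
c2: issue MUL r4<-Mul1 | r0:6,r1:3,r2:Add1,r3:5,r4:Mul1
c3: CDB Add1=0; issue SUB r1<-Add1 | r0:6,r1:Add1,r2:0,r3:5,r4:Mul1
c4: issue SUB r2<-Add2 | r0:6,r1:Add1,r2:Add2,r3:5,r4:Mul1
c5: issue MUL r4<-Mul2 | r0:6,r1:Add1,r2:Add2,r3:5,r4:Mul2
c6: stall | r0:6,r1:Add1,r2:Add2,r3:5,r4:Mul2
c7: stall | r0:6,r1:Add1,r2:Add2,r3:5,r4:Mul2
c8: CDB Mul1=0; issue MUL r4<-Mul1 | r0:6,r1:Add1,r2:Add2,r3:5,r4:Mul1
c9: stall | r0:6,r1:Add1,r2:Add2,r3:5,r4:Mul1
c10: CDB Add1=-3; issue SUB r0<-Add1 | r0:Add1,r1:-3,r2:Add2,r3:5,r4:Mul1

STATUS = VALUE -3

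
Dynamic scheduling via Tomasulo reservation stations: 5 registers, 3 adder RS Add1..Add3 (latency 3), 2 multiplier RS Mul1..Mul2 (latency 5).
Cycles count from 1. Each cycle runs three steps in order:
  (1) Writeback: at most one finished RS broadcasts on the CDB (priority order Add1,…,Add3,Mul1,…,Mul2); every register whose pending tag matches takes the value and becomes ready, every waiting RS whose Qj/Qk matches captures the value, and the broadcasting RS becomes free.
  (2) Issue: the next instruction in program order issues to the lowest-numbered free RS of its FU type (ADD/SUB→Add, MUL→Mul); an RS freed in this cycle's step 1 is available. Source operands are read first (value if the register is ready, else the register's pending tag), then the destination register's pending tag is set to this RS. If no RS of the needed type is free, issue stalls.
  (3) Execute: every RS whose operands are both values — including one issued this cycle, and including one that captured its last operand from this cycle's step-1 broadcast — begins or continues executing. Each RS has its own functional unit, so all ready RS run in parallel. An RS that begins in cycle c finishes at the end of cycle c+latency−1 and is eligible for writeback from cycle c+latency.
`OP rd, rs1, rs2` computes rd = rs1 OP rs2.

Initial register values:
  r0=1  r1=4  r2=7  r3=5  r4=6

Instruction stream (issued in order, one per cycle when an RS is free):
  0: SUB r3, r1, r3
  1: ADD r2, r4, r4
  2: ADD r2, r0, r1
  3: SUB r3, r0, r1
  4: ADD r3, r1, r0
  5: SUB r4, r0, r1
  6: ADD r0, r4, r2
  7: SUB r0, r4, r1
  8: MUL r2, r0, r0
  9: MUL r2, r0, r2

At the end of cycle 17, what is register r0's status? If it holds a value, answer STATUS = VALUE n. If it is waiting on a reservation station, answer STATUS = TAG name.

cycle 1: issue SUB r3<-Add1 // r0:1,r1:4,r2:7,r3:Add1,r4:6
cycle 2: issue ADD r2<-Add2 // r0:1,r1:4,r2:Add2,r3:Add1,r4:6
cycle 3: issue ADD r2<-Add3 // r0:1,r1:4,r2:Add3,r3:Add1,r4:6
cycle 4: CDB Add1=-1; issue SUB r3<-Add1 // r0:1,r1:4,r2:Add3,r3:Add1,r4:6
cycle 5: CDB Add2=12; issue ADD r3<-Add2 // r0:1,r1:4,r2:Add3,r3:Add2,r4:6
cycle 6: CDB Add3=5; issue SUB r4<-Add3 // r0:1,r1:4,r2:5,r3:Add2,r4:Add3
cycle 7: CDB Add1=-3; issue ADD r0<-Add1 // r0:Add1,r1:4,r2:5,r3:Add2,r4:Add3
cycle 8: CDB Add2=5; issue SUB r0<-Add2 // r0:Add2,r1:4,r2:5,r3:5,r4:Add3
cycle 9: CDB Add3=-3; issue MUL r2<-Mul1 // r0:Add2,r1:4,r2:Mul1,r3:5,r4:-3
cycle 10: issue MUL r2<-Mul2 // r0:Add2,r1:4,r2:Mul2,r3:5,r4:-3
cycle 11: - // r0:Add2,r1:4,r2:Mul2,r3:5,r4:-3
cycle 12: CDB Add1=2 // r0:Add2,r1:4,r2:Mul2,r3:5,r4:-3
cycle 13: CDB Add2=-7 // r0:-7,r1:4,r2:Mul2,r3:5,r4:-3
cycle 14: - // r0:-7,r1:4,r2:Mul2,r3:5,r4:-3
cycle 15: - // r0:-7,r1:4,r2:Mul2,r3:5,r4:-3
cycle 16: - // r0:-7,r1:4,r2:Mul2,r3:5,r4:-3
cycle 17: - // r0:-7,r1:4,r2:Mul2,r3:5,r4:-3

STATUS = VALUE -7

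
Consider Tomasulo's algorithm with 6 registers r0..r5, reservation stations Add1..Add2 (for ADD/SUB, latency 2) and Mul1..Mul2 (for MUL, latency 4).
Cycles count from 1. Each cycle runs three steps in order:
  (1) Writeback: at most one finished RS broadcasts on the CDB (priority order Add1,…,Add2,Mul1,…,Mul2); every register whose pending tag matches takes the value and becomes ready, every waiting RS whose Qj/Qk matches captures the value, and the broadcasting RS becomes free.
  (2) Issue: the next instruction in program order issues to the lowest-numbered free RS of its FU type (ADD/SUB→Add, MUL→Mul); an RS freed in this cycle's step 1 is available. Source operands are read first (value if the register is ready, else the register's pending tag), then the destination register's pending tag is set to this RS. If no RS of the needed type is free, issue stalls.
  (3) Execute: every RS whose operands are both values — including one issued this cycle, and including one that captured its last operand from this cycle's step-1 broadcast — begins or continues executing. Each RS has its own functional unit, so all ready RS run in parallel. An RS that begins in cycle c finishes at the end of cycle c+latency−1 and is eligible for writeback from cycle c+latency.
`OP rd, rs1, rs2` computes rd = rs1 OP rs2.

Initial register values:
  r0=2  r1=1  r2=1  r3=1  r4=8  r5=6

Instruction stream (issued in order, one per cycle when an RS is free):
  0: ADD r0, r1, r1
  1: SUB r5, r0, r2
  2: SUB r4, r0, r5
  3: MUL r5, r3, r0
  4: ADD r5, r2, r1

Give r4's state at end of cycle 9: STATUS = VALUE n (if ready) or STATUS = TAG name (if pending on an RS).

c1: issue ADD r0<-Add1 | r0:Add1,r1:1,r2:1,r3:1,r4:8,r5:6
c2: issue SUB r5<-Add2 | r0:Add1,r1:1,r2:1,r3:1,r4:8,r5:Add2
c3: CDB Add1=2; issue SUB r4<-Add1 | r0:2,r1:1,r2:1,r3:1,r4:Add1,r5:Add2
c4: issue MUL r5<-Mul1 | r0:2,r1:1,r2:1,r3:1,r4:Add1,r5:Mul1
c5: CDB Add2=1; issue ADD r5<-Add2 | r0:2,r1:1,r2:1,r3:1,r4:Add1,r5:Add2
c6: - | r0:2,r1:1,r2:1,r3:1,r4:Add1,r5:Add2
c7: CDB Add1=1 | r0:2,r1:1,r2:1,r3:1,r4:1,r5:Add2
c8: CDB Add2=2 | r0:2,r1:1,r2:1,r3:1,r4:1,r5:2
c9: CDB Mul1=2 | r0:2,r1:1,r2:1,r3:1,r4:1,r5:2

STATUS = VALUE 1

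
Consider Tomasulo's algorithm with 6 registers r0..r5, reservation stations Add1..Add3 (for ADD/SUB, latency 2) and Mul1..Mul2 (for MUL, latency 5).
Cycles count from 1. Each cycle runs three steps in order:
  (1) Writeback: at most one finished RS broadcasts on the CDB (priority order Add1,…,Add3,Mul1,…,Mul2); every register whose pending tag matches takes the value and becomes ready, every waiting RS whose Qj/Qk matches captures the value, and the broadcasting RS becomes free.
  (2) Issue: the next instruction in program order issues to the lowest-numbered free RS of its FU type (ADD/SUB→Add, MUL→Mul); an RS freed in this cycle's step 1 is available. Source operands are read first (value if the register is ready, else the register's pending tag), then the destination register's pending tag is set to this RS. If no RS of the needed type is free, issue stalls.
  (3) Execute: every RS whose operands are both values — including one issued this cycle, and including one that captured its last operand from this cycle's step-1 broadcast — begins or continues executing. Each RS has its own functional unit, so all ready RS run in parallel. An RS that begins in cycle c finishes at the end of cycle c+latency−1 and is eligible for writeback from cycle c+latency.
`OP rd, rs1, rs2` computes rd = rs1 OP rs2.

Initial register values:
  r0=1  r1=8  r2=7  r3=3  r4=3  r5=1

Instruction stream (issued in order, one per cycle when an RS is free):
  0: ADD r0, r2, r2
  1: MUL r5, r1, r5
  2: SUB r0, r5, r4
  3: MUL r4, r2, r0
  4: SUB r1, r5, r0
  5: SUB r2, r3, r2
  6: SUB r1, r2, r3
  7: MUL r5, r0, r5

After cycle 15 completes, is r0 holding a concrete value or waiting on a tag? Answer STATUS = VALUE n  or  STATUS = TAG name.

c1: issue ADD r0<-Add1 | r0:Add1,r1:8,r2:7,r3:3,r4:3,r5:1
c2: issue MUL r5<-Mul1 | r0:Add1,r1:8,r2:7,r3:3,r4:3,r5:Mul1
c3: CDB Add1=14; issue SUB r0<-Add1 | r0:Add1,r1:8,r2:7,r3:3,r4:3,r5:Mul1
c4: issue MUL r4<-Mul2 | r0:Add1,r1:8,r2:7,r3:3,r4:Mul2,r5:Mul1
c5: issue SUB r1<-Add2 | r0:Add1,r1:Add2,r2:7,r3:3,r4:Mul2,r5:Mul1
c6: issue SUB r2<-Add3 | r0:Add1,r1:Add2,r2:Add3,r3:3,r4:Mul2,r5:Mul1
c7: CDB Mul1=8; stall | r0:Add1,r1:Add2,r2:Add3,r3:3,r4:Mul2,r5:8
c8: CDB Add3=-4; issue SUB r1<-Add3 | r0:Add1,r1:Add3,r2:-4,r3:3,r4:Mul2,r5:8
c9: CDB Add1=5; issue MUL r5<-Mul1 | r0:5,r1:Add3,r2:-4,r3:3,r4:Mul2,r5:Mul1
c10: CDB Add3=-7 | r0:5,r1:-7,r2:-4,r3:3,r4:Mul2,r5:Mul1
c11: CDB Add2=3 | r0:5,r1:-7,r2:-4,r3:3,r4:Mul2,r5:Mul1
c12: - | r0:5,r1:-7,r2:-4,r3:3,r4:Mul2,r5:Mul1
c13: - | r0:5,r1:-7,r2:-4,r3:3,r4:Mul2,r5:Mul1
c14: CDB Mul1=40 | r0:5,r1:-7,r2:-4,r3:3,r4:Mul2,r5:40
c15: CDB Mul2=35 | r0:5,r1:-7,r2:-4,r3:3,r4:35,r5:40

STATUS = VALUE 5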